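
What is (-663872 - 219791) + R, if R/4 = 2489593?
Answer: 9074709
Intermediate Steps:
R = 9958372 (R = 4*2489593 = 9958372)
(-663872 - 219791) + R = (-663872 - 219791) + 9958372 = -883663 + 9958372 = 9074709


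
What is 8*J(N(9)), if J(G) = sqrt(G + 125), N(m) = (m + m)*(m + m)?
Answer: 8*sqrt(449) ≈ 169.52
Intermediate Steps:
N(m) = 4*m**2 (N(m) = (2*m)*(2*m) = 4*m**2)
J(G) = sqrt(125 + G)
8*J(N(9)) = 8*sqrt(125 + 4*9**2) = 8*sqrt(125 + 4*81) = 8*sqrt(125 + 324) = 8*sqrt(449)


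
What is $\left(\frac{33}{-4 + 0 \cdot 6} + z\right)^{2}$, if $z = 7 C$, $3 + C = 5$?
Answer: $\frac{529}{16} \approx 33.063$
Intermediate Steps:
$C = 2$ ($C = -3 + 5 = 2$)
$z = 14$ ($z = 7 \cdot 2 = 14$)
$\left(\frac{33}{-4 + 0 \cdot 6} + z\right)^{2} = \left(\frac{33}{-4 + 0 \cdot 6} + 14\right)^{2} = \left(\frac{33}{-4 + 0} + 14\right)^{2} = \left(\frac{33}{-4} + 14\right)^{2} = \left(33 \left(- \frac{1}{4}\right) + 14\right)^{2} = \left(- \frac{33}{4} + 14\right)^{2} = \left(\frac{23}{4}\right)^{2} = \frac{529}{16}$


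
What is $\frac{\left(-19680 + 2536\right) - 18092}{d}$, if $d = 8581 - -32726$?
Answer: $- \frac{35236}{41307} \approx -0.85303$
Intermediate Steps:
$d = 41307$ ($d = 8581 + 32726 = 41307$)
$\frac{\left(-19680 + 2536\right) - 18092}{d} = \frac{\left(-19680 + 2536\right) - 18092}{41307} = \left(-17144 - 18092\right) \frac{1}{41307} = \left(-35236\right) \frac{1}{41307} = - \frac{35236}{41307}$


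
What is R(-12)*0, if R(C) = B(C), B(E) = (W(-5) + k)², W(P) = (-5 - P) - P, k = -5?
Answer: 0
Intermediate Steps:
W(P) = -5 - 2*P
B(E) = 0 (B(E) = ((-5 - 2*(-5)) - 5)² = ((-5 + 10) - 5)² = (5 - 5)² = 0² = 0)
R(C) = 0
R(-12)*0 = 0*0 = 0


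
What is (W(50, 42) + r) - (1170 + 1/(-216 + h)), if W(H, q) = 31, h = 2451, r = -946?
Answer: -4659976/2235 ≈ -2085.0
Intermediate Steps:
(W(50, 42) + r) - (1170 + 1/(-216 + h)) = (31 - 946) - (1170 + 1/(-216 + 2451)) = -915 - (1170 + 1/2235) = -915 - 1*2614951/2235 = -915 - 2614951/2235 = -4659976/2235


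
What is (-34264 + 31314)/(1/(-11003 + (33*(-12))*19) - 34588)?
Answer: 54654650/640811877 ≈ 0.085290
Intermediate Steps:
(-34264 + 31314)/(1/(-11003 + (33*(-12))*19) - 34588) = -2950/(1/(-11003 - 396*19) - 34588) = -2950/(1/(-11003 - 7524) - 34588) = -2950/(1/(-18527) - 34588) = -2950/(-1/18527 - 34588) = -2950/(-640811877/18527) = -2950*(-18527/640811877) = 54654650/640811877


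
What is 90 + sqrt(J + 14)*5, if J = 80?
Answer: 90 + 5*sqrt(94) ≈ 138.48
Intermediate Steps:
90 + sqrt(J + 14)*5 = 90 + sqrt(80 + 14)*5 = 90 + sqrt(94)*5 = 90 + 5*sqrt(94)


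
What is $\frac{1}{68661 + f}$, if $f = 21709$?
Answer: $\frac{1}{90370} \approx 1.1066 \cdot 10^{-5}$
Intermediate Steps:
$\frac{1}{68661 + f} = \frac{1}{68661 + 21709} = \frac{1}{90370}$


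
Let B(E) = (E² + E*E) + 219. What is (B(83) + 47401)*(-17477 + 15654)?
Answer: -111928554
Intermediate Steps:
B(E) = 219 + 2*E² (B(E) = (E² + E²) + 219 = 2*E² + 219 = 219 + 2*E²)
(B(83) + 47401)*(-17477 + 15654) = ((219 + 2*83²) + 47401)*(-17477 + 15654) = ((219 + 2*6889) + 47401)*(-1823) = ((219 + 13778) + 47401)*(-1823) = (13997 + 47401)*(-1823) = 61398*(-1823) = -111928554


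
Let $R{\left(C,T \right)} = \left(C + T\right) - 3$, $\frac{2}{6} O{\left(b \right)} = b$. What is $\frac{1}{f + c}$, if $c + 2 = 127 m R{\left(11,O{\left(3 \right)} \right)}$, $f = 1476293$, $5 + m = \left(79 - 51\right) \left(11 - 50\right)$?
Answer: $- \frac{1}{892132} \approx -1.1209 \cdot 10^{-6}$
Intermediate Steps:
$m = -1097$ ($m = -5 + \left(79 - 51\right) \left(11 - 50\right) = -5 + 28 \left(-39\right) = -5 - 1092 = -1097$)
$O{\left(b \right)} = 3 b$
$R{\left(C,T \right)} = -3 + C + T$
$c = -2368425$ ($c = -2 + 127 \left(-1097\right) \left(-3 + 11 + 3 \cdot 3\right) = -2 - 139319 \left(-3 + 11 + 9\right) = -2 - 2368423 = -2368425$)
$\frac{1}{f + c} = \frac{1}{1476293 - 2368425} = \frac{1}{-892132} = - \frac{1}{892132}$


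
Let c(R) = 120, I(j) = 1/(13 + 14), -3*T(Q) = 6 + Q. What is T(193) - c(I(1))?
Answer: -559/3 ≈ -186.33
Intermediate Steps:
T(Q) = -2 - Q/3 (T(Q) = -(6 + Q)/3 = -2 - Q/3)
I(j) = 1/27
T(193) - c(I(1)) = (-2 - 1/3*193) - 1*120 = (-2 - 193/3) - 120 = -199/3 - 120 = -559/3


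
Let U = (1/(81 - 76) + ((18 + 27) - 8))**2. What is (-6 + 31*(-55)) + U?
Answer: -8179/25 ≈ -327.16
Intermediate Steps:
U = 34596/25 (U = (1/5 + (45 - 8))**2 = (1/5 + 37)**2 = (186/5)**2 = 34596/25 ≈ 1383.8)
(-6 + 31*(-55)) + U = (-6 + 31*(-55)) + 34596/25 = (-6 - 1705) + 34596/25 = -1711 + 34596/25 = -8179/25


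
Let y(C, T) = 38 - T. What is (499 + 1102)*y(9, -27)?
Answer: 104065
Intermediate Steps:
(499 + 1102)*y(9, -27) = (499 + 1102)*(38 - 1*(-27)) = 1601*(38 + 27) = 1601*65 = 104065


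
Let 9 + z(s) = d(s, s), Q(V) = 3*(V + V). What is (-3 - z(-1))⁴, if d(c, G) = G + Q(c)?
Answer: 28561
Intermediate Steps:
Q(V) = 6*V (Q(V) = 3*(2*V) = 6*V)
d(c, G) = G + 6*c
z(s) = -9 + 7*s (z(s) = -9 + (s + 6*s) = -9 + 7*s)
(-3 - z(-1))⁴ = (-3 - (-9 + 7*(-1)))⁴ = (-3 - (-9 - 7))⁴ = (-3 - 1*(-16))⁴ = (-3 + 16)⁴ = 13⁴ = 28561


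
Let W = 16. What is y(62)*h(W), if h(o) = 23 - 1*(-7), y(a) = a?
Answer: 1860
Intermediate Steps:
h(o) = 30 (h(o) = 23 + 7 = 30)
y(62)*h(W) = 62*30 = 1860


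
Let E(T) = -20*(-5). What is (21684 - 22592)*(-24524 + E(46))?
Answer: 22176992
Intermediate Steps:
E(T) = 100
(21684 - 22592)*(-24524 + E(46)) = (21684 - 22592)*(-24524 + 100) = -908*(-24424) = 22176992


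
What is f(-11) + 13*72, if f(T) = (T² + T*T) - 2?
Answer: 1176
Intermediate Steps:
f(T) = -2 + 2*T² (f(T) = (T² + T²) - 2 = 2*T² - 2 = -2 + 2*T²)
f(-11) + 13*72 = (-2 + 2*(-11)²) + 13*72 = (-2 + 2*121) + 936 = (-2 + 242) + 936 = 240 + 936 = 1176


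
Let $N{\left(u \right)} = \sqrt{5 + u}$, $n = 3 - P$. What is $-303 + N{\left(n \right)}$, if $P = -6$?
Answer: $-303 + \sqrt{14} \approx -299.26$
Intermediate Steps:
$n = 9$ ($n = 3 - -6 = 3 + 6 = 9$)
$-303 + N{\left(n \right)} = -303 + \sqrt{5 + 9} = -303 + \sqrt{14}$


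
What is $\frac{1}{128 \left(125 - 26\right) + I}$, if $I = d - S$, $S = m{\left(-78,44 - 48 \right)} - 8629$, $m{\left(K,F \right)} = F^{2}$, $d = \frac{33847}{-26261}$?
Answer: $\frac{26261}{558931538} \approx 4.6984 \cdot 10^{-5}$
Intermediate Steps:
$d = - \frac{33847}{26261}$ ($d = 33847 \left(- \frac{1}{26261}\right) = - \frac{33847}{26261} \approx -1.2889$)
$S = -8613$ ($S = \left(44 - 48\right)^{2} - 8629 = \left(-4\right)^{2} - 8629 = 16 - 8629 = -8613$)
$I = \frac{226152146}{26261}$ ($I = - \frac{33847}{26261} - -8613 = - \frac{33847}{26261} + 8613 = \frac{226152146}{26261} \approx 8611.7$)
$\frac{1}{128 \left(125 - 26\right) + I} = \frac{1}{128 \left(125 - 26\right) + \frac{226152146}{26261}} = \frac{1}{128 \cdot 99 + \frac{226152146}{26261}} = \frac{1}{12672 + \frac{226152146}{26261}} = \frac{1}{\frac{558931538}{26261}} = \frac{26261}{558931538}$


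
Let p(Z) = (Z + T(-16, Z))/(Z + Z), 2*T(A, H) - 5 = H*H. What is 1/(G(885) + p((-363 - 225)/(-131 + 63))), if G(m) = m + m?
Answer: 2499/4430243 ≈ 0.00056408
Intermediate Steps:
T(A, H) = 5/2 + H²/2 (T(A, H) = 5/2 + (H*H)/2 = 5/2 + H²/2)
G(m) = 2*m
p(Z) = (5/2 + Z + Z²/2)/(2*Z) (p(Z) = (Z + (5/2 + Z²/2))/(Z + Z) = (5/2 + Z + Z²/2)/((2*Z)) = (5/2 + Z + Z²/2)*(1/(2*Z)) = (5/2 + Z + Z²/2)/(2*Z))
1/(G(885) + p((-363 - 225)/(-131 + 63))) = 1/(2*885 + (5 + ((-363 - 225)/(-131 + 63))² + 2*((-363 - 225)/(-131 + 63)))/(4*(((-363 - 225)/(-131 + 63))))) = 1/(1770 + (5 + (-588/(-68))² + 2*(-588/(-68)))/(4*((-588/(-68))))) = 1/(1770 + (5 + (-588*(-1/68))² + 2*(-588*(-1/68)))/(4*((-588*(-1/68))))) = 1/(1770 + (5 + (147/17)² + 2*(147/17))/(4*(147/17))) = 1/(1770 + (¼)*(17/147)*(5 + 21609/289 + 294/17)) = 1/(1770 + (¼)*(17/147)*(28052/289)) = 1/(1770 + 7013/2499) = 1/(4430243/2499) = 2499/4430243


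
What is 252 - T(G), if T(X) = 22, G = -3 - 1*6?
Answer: 230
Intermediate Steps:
G = -9 (G = -3 - 6 = -9)
252 - T(G) = 252 - 1*22 = 252 - 22 = 230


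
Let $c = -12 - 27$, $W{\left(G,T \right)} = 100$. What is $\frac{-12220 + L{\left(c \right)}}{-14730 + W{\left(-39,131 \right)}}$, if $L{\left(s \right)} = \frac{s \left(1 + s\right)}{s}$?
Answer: $\frac{6129}{7315} \approx 0.83787$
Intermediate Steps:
$c = -39$
$L{\left(s \right)} = 1 + s$
$\frac{-12220 + L{\left(c \right)}}{-14730 + W{\left(-39,131 \right)}} = \frac{-12220 + \left(1 - 39\right)}{-14730 + 100} = \frac{-12220 - 38}{-14630} = \left(-12258\right) \left(- \frac{1}{14630}\right) = \frac{6129}{7315}$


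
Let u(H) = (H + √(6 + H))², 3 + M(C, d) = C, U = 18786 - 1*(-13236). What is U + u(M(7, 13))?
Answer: 32048 + 8*√10 ≈ 32073.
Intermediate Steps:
U = 32022 (U = 18786 + 13236 = 32022)
M(C, d) = -3 + C
U + u(M(7, 13)) = 32022 + ((-3 + 7) + √(6 + (-3 + 7)))² = 32022 + (4 + √(6 + 4))² = 32022 + (4 + √10)²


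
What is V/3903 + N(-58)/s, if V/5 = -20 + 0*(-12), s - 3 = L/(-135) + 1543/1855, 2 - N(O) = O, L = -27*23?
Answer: 432839800/61046823 ≈ 7.0903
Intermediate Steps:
L = -621
N(O) = 2 - O
s = 15641/1855 (s = 3 + (-621/(-135) + 1543/1855) = 3 + (-621*(-1/135) + 1543*(1/1855)) = 3 + (23/5 + 1543/1855) = 3 + 10076/1855 = 15641/1855 ≈ 8.4318)
V = -100 (V = 5*(-20 + 0*(-12)) = 5*(-20 + 0) = 5*(-20) = -100)
V/3903 + N(-58)/s = -100/3903 + (2 - 1*(-58))/(15641/1855) = -100*1/3903 + (2 + 58)*(1855/15641) = -100/3903 + 60*(1855/15641) = -100/3903 + 111300/15641 = 432839800/61046823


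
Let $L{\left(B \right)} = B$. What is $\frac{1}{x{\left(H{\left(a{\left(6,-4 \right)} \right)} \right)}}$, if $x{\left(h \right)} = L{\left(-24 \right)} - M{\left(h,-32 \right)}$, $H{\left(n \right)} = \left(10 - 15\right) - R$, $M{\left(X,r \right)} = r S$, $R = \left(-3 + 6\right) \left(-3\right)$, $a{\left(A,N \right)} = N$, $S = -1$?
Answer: $- \frac{1}{56} \approx -0.017857$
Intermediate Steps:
$R = -9$ ($R = 3 \left(-3\right) = -9$)
$M{\left(X,r \right)} = - r$ ($M{\left(X,r \right)} = r \left(-1\right) = - r$)
$H{\left(n \right)} = 4$ ($H{\left(n \right)} = \left(10 - 15\right) - -9 = \left(10 - 15\right) + 9 = -5 + 9 = 4$)
$x{\left(h \right)} = -56$ ($x{\left(h \right)} = -24 - \left(-1\right) \left(-32\right) = -24 - 32 = -56$)
$\frac{1}{x{\left(H{\left(a{\left(6,-4 \right)} \right)} \right)}} = \frac{1}{-56} = - \frac{1}{56}$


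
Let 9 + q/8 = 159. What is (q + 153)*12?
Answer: 16236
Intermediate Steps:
q = 1200 (q = -72 + 8*159 = -72 + 1272 = 1200)
(q + 153)*12 = (1200 + 153)*12 = 1353*12 = 16236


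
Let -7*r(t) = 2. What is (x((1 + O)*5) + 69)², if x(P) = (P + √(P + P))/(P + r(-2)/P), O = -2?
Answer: 146688294/29929 - 847840*I*√10/29929 ≈ 4901.2 - 89.582*I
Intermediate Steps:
r(t) = -2/7 (r(t) = -⅐*2 = -2/7)
x(P) = (P + √2*√P)/(P - 2/(7*P)) (x(P) = (P + √(P + P))/(P - 2/(7*P)) = (P + √(2*P))/(P - 2/(7*P)) = (P + √2*√P)/(P - 2/(7*P)))
(x((1 + O)*5) + 69)² = (7*(((1 - 2)*5)² + √2*((1 - 2)*5)^(3/2))/(-2 + 7*((1 - 2)*5)²) + 69)² = (7*((-1*5)² + √2*(-1*5)^(3/2))/(-2 + 7*(-1*5)²) + 69)² = (7*((-5)² + √2*(-5)^(3/2))/(-2 + 7*(-5)²) + 69)² = (7*(25 + √2*(-5*I*√5))/(-2 + 7*25) + 69)² = (7*(25 - 5*I*√10)/(-2 + 175) + 69)² = (7*(25 - 5*I*√10)/173 + 69)² = (7*(1/173)*(25 - 5*I*√10) + 69)² = ((175/173 - 35*I*√10/173) + 69)² = (12112/173 - 35*I*√10/173)²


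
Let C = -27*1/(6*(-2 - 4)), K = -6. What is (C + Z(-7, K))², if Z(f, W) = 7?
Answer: 961/16 ≈ 60.063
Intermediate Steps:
C = ¾ (C = -27/((-6*6)) = -27/(-36) = -27*(-1/36) = ¾ ≈ 0.75000)
(C + Z(-7, K))² = (¾ + 7)² = (31/4)² = 961/16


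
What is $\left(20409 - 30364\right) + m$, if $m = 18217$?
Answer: $8262$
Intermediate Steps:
$\left(20409 - 30364\right) + m = \left(20409 - 30364\right) + 18217 = -9955 + 18217 = 8262$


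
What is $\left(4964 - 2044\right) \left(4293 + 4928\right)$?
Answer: $26925320$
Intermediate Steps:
$\left(4964 - 2044\right) \left(4293 + 4928\right) = 2920 \cdot 9221 = 26925320$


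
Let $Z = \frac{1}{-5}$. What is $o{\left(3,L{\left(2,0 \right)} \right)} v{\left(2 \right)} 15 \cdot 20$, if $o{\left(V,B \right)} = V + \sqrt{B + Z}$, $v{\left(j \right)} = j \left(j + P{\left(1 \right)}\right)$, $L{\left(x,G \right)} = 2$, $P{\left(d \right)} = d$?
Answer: $5400 + 1080 \sqrt{5} \approx 7815.0$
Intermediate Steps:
$Z = - \frac{1}{5} \approx -0.2$
$v{\left(j \right)} = j \left(1 + j\right)$ ($v{\left(j \right)} = j \left(j + 1\right) = j \left(1 + j\right)$)
$o{\left(V,B \right)} = V + \sqrt{- \frac{1}{5} + B}$ ($o{\left(V,B \right)} = V + \sqrt{B - \frac{1}{5}} = V + \sqrt{- \frac{1}{5} + B}$)
$o{\left(3,L{\left(2,0 \right)} \right)} v{\left(2 \right)} 15 \cdot 20 = \left(3 + \frac{\sqrt{-5 + 25 \cdot 2}}{5}\right) 2 \left(1 + 2\right) 15 \cdot 20 = \left(3 + \frac{\sqrt{-5 + 50}}{5}\right) 2 \cdot 3 \cdot 15 \cdot 20 = \left(3 + \frac{\sqrt{45}}{5}\right) 6 \cdot 15 \cdot 20 = \left(3 + \frac{3 \sqrt{5}}{5}\right) 6 \cdot 15 \cdot 20 = \left(18 + \frac{18 \sqrt{5}}{5}\right) 15 \cdot 20 = \left(270 + 54 \sqrt{5}\right) 20 = 5400 + 1080 \sqrt{5}$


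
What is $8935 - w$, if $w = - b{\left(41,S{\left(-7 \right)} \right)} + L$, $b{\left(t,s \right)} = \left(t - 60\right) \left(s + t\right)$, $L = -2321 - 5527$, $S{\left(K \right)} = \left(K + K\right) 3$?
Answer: $16802$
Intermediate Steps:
$S{\left(K \right)} = 6 K$ ($S{\left(K \right)} = 2 K 3 = 6 K$)
$L = -7848$
$b{\left(t,s \right)} = \left(-60 + t\right) \left(s + t\right)$
$w = -7867$ ($w = - (41^{2} - 60 \cdot 6 \left(-7\right) - 2460 + 6 \left(-7\right) 41) - 7848 = - (1681 - -2520 - 2460 - 1722) - 7848 = - (1681 + 2520 - 2460 - 1722) - 7848 = \left(-1\right) 19 - 7848 = -19 - 7848 = -7867$)
$8935 - w = 8935 - -7867 = 8935 + 7867 = 16802$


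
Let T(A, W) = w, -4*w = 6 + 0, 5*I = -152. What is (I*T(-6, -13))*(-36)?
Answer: -8208/5 ≈ -1641.6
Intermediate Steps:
I = -152/5 (I = (⅕)*(-152) = -152/5 ≈ -30.400)
w = -3/2 (w = -(6 + 0)/4 = -¼*6 = -3/2 ≈ -1.5000)
T(A, W) = -3/2
(I*T(-6, -13))*(-36) = -152/5*(-3/2)*(-36) = (228/5)*(-36) = -8208/5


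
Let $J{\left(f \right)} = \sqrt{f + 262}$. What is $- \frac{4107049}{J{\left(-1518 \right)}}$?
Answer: $\frac{4107049 i \sqrt{314}}{628} \approx 1.1589 \cdot 10^{5} i$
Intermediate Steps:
$J{\left(f \right)} = \sqrt{262 + f}$
$- \frac{4107049}{J{\left(-1518 \right)}} = - \frac{4107049}{\sqrt{262 - 1518}} = - \frac{4107049}{\sqrt{-1256}} = - \frac{4107049}{2 i \sqrt{314}} = - 4107049 \left(- \frac{i \sqrt{314}}{628}\right) = \frac{4107049 i \sqrt{314}}{628}$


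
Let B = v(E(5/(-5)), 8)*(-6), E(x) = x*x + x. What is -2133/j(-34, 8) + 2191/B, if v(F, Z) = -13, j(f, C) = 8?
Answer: -74423/312 ≈ -238.54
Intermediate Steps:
E(x) = x + x² (E(x) = x² + x = x + x²)
B = 78 (B = -13*(-6) = 78)
-2133/j(-34, 8) + 2191/B = -2133/8 + 2191/78 = -74423/312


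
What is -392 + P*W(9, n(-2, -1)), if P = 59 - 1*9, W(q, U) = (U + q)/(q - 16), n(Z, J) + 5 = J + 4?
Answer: -442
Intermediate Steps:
n(Z, J) = -1 + J (n(Z, J) = -5 + (J + 4) = -5 + (4 + J) = -1 + J)
W(q, U) = (U + q)/(-16 + q)
P = 50 (P = 59 - 9 = 50)
-392 + P*W(9, n(-2, -1)) = -392 + 50*(((-1 - 1) + 9)/(-16 + 9)) = -392 + 50*((-2 + 9)/(-7)) = -392 + 50*(-⅐*7) = -392 + 50*(-1) = -392 - 50 = -442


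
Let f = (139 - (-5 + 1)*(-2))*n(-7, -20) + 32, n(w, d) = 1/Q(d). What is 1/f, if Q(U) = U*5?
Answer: 100/3069 ≈ 0.032584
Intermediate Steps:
Q(U) = 5*U
n(w, d) = 1/(5*d)
f = 3069/100 (f = (139 - (-5 + 1)*(-2))*((⅕)/(-20)) + 32 = (139 - (-4)*(-2))*((⅕)*(-1/20)) + 32 = (139 - 1*8)*(-1/100) + 32 = (139 - 8)*(-1/100) + 32 = 131*(-1/100) + 32 = -131/100 + 32 = 3069/100 ≈ 30.690)
1/f = 1/(3069/100) = 100/3069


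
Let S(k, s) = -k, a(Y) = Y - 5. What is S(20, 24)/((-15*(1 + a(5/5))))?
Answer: -4/9 ≈ -0.44444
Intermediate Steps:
a(Y) = -5 + Y
S(20, 24)/((-15*(1 + a(5/5)))) = (-1*20)/((-15*(1 + (-5 + 5/5)))) = -20*(-1/(15*(1 + (-5 + 5*(1/5))))) = -20*(-1/(15*(1 + (-5 + 1)))) = -20*(-1/(15*(1 - 4))) = -20/((-15*(-3))) = -20/45 = -20*1/45 = -4/9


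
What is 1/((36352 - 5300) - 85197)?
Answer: -1/54145 ≈ -1.8469e-5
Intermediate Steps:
1/((36352 - 5300) - 85197) = 1/(31052 - 85197) = 1/(-54145) = -1/54145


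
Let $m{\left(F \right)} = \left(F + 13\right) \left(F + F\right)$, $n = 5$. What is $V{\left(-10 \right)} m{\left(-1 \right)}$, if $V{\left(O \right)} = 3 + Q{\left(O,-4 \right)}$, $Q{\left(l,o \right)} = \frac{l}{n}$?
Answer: $-24$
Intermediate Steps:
$Q{\left(l,o \right)} = \frac{l}{5}$
$m{\left(F \right)} = 2 F \left(13 + F\right)$ ($m{\left(F \right)} = \left(13 + F\right) 2 F = 2 F \left(13 + F\right)$)
$V{\left(O \right)} = 3 + \frac{O}{5}$
$V{\left(-10 \right)} m{\left(-1 \right)} = \left(3 + \frac{1}{5} \left(-10\right)\right) 2 \left(-1\right) \left(13 - 1\right) = \left(3 - 2\right) 2 \left(-1\right) 12 = 1 \left(-24\right) = -24$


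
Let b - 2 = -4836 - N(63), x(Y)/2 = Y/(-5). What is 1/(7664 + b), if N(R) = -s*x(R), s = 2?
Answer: 5/13898 ≈ 0.00035976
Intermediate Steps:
x(Y) = -2*Y/5 (x(Y) = 2*(Y/(-5)) = 2*(Y*(-1/5)) = 2*(-Y/5) = -2*Y/5)
N(R) = 4*R/5 (N(R) = -2*(-2*R/5) = -(-4)*R/5 = 4*R/5)
b = -24422/5 (b = 2 + (-4836 - 4*63/5) = 2 + (-4836 - 1*252/5) = 2 + (-4836 - 252/5) = 2 - 24432/5 = -24422/5 ≈ -4884.4)
1/(7664 + b) = 1/(7664 - 24422/5) = 1/(13898/5) = 5/13898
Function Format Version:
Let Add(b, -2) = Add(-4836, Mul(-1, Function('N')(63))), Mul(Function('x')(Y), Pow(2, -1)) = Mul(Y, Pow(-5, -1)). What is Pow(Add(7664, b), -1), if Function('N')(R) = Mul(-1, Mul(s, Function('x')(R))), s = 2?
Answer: Rational(5, 13898) ≈ 0.00035976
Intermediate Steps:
Function('x')(Y) = Mul(Rational(-2, 5), Y) (Function('x')(Y) = Mul(2, Mul(Y, Pow(-5, -1))) = Mul(2, Mul(Y, Rational(-1, 5))) = Mul(2, Mul(Rational(-1, 5), Y)) = Mul(Rational(-2, 5), Y))
Function('N')(R) = Mul(Rational(4, 5), R) (Function('N')(R) = Mul(-1, Mul(2, Mul(Rational(-2, 5), R))) = Mul(-1, Mul(Rational(-4, 5), R)) = Mul(Rational(4, 5), R))
b = Rational(-24422, 5) (b = Add(2, Add(-4836, Mul(-1, Mul(Rational(4, 5), 63)))) = Add(2, Add(-4836, Mul(-1, Rational(252, 5)))) = Add(2, Add(-4836, Rational(-252, 5))) = Add(2, Rational(-24432, 5)) = Rational(-24422, 5) ≈ -4884.4)
Pow(Add(7664, b), -1) = Pow(Add(7664, Rational(-24422, 5)), -1) = Pow(Rational(13898, 5), -1) = Rational(5, 13898)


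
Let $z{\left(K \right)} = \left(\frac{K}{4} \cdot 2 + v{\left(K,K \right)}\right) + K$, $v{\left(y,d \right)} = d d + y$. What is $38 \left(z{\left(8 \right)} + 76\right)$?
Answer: $6080$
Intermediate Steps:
$v{\left(y,d \right)} = y + d^{2}$ ($v{\left(y,d \right)} = d^{2} + y = y + d^{2}$)
$z{\left(K \right)} = K^{2} + \frac{5 K}{2}$ ($z{\left(K \right)} = \left(\frac{K}{4} \cdot 2 + \left(K + K^{2}\right)\right) + K = \left(\frac{K}{2} + \left(K + K^{2}\right)\right) + K = \left(K^{2} + \frac{3 K}{2}\right) + K = K^{2} + \frac{5 K}{2}$)
$38 \left(z{\left(8 \right)} + 76\right) = 38 \left(\frac{1}{2} \cdot 8 \left(5 + 2 \cdot 8\right) + 76\right) = 38 \left(\frac{1}{2} \cdot 8 \left(5 + 16\right) + 76\right) = 38 \left(\frac{1}{2} \cdot 8 \cdot 21 + 76\right) = 38 \left(84 + 76\right) = 38 \cdot 160 = 6080$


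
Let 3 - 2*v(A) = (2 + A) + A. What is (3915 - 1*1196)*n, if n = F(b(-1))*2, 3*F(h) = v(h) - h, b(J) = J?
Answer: 13595/3 ≈ 4531.7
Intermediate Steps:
v(A) = 1/2 - A (v(A) = 3/2 - ((2 + A) + A)/2 = 3/2 - (2 + 2*A)/2 = 3/2 + (-1 - A) = 1/2 - A)
F(h) = 1/6 - 2*h/3 (F(h) = ((1/2 - h) - h)/3 = (1/2 - 2*h)/3 = 1/6 - 2*h/3)
n = 5/3 (n = (1/6 - 2/3*(-1))*2 = (1/6 + 2/3)*2 = (5/6)*2 = 5/3 ≈ 1.6667)
(3915 - 1*1196)*n = (3915 - 1*1196)*(5/3) = (3915 - 1196)*(5/3) = 2719*(5/3) = 13595/3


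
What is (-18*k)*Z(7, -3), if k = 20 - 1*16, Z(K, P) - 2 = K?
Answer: -648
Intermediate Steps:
Z(K, P) = 2 + K
k = 4 (k = 20 - 16 = 4)
(-18*k)*Z(7, -3) = (-18*4)*(2 + 7) = -72*9 = -648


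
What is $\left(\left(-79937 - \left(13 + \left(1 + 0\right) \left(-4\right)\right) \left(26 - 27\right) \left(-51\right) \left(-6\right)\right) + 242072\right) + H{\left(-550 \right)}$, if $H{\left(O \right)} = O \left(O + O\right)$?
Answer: $769889$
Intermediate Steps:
$H{\left(O \right)} = 2 O^{2}$ ($H{\left(O \right)} = O 2 O = 2 O^{2}$)
$\left(\left(-79937 - \left(13 + \left(1 + 0\right) \left(-4\right)\right) \left(26 - 27\right) \left(-51\right) \left(-6\right)\right) + 242072\right) + H{\left(-550 \right)} = \left(\left(-79937 - \left(13 + \left(1 + 0\right) \left(-4\right)\right) \left(26 - 27\right) \left(-51\right) \left(-6\right)\right) + 242072\right) + 2 \left(-550\right)^{2} = \left(\left(-79937 - \left(13 + 1 \left(-4\right)\right) \left(-1\right) \left(-51\right) \left(-6\right)\right) + 242072\right) + 2 \cdot 302500 = \left(\left(-79937 - \left(13 - 4\right) \left(-1\right) \left(-51\right) \left(-6\right)\right) + 242072\right) + 605000 = \left(\left(-79937 - 9 \left(-1\right) \left(-51\right) \left(-6\right)\right) + 242072\right) + 605000 = \left(\left(-79937 - \left(-9\right) \left(-51\right) \left(-6\right)\right) + 242072\right) + 605000 = \left(\left(-79937 - 459 \left(-6\right)\right) + 242072\right) + 605000 = \left(\left(-79937 - -2754\right) + 242072\right) + 605000 = \left(\left(-79937 + 2754\right) + 242072\right) + 605000 = \left(-77183 + 242072\right) + 605000 = 164889 + 605000 = 769889$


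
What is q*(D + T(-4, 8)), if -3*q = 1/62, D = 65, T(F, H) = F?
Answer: -61/186 ≈ -0.32796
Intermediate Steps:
q = -1/186 (q = -1/3/62 = -1/3*1/62 = -1/186 ≈ -0.0053763)
q*(D + T(-4, 8)) = -(65 - 4)/186 = -1/186*61 = -61/186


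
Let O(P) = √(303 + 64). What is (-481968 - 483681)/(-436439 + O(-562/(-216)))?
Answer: 140482294637/63493000118 + 321883*√367/63493000118 ≈ 2.2127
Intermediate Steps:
O(P) = √367
(-481968 - 483681)/(-436439 + O(-562/(-216))) = (-481968 - 483681)/(-436439 + √367) = -965649/(-436439 + √367)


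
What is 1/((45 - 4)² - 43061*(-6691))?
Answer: 1/276873580 ≈ 3.6118e-9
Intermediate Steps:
1/((45 - 4)² - 43061*(-6691)) = -1/6691/(41² - 43061) = -1/6691/(1681 - 43061) = -1/6691/(-41380) = -1/41380*(-1/6691) = 1/276873580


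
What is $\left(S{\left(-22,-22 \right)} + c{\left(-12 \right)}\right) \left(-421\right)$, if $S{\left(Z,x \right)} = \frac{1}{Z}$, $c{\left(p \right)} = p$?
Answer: $\frac{111565}{22} \approx 5071.1$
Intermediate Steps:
$\left(S{\left(-22,-22 \right)} + c{\left(-12 \right)}\right) \left(-421\right) = \left(\frac{1}{-22} - 12\right) \left(-421\right) = \left(- \frac{1}{22} - 12\right) \left(-421\right) = \left(- \frac{265}{22}\right) \left(-421\right) = \frac{111565}{22}$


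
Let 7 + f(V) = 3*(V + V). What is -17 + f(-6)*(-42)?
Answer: 1789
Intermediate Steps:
f(V) = -7 + 6*V (f(V) = -7 + 3*(V + V) = -7 + 3*(2*V) = -7 + 6*V)
-17 + f(-6)*(-42) = -17 + (-7 + 6*(-6))*(-42) = -17 + (-7 - 36)*(-42) = -17 - 43*(-42) = -17 + 1806 = 1789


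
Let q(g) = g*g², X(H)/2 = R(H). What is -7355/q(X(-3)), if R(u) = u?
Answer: 7355/216 ≈ 34.051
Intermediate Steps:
X(H) = 2*H
q(g) = g³
-7355/q(X(-3)) = -7355/((2*(-3))³) = -7355/((-6)³) = -7355/(-216) = -7355*(-1/216) = 7355/216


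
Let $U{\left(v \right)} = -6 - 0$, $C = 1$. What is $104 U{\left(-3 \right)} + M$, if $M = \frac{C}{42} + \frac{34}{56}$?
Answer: $- \frac{52363}{84} \approx -623.37$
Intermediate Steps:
$U{\left(v \right)} = -6$ ($U{\left(v \right)} = -6 + 0 = -6$)
$M = \frac{53}{84}$ ($M = 1 \cdot \frac{1}{42} + \frac{34}{56} = 1 \cdot \frac{1}{42} + 34 \cdot \frac{1}{56} = \frac{1}{42} + \frac{17}{28} = \frac{53}{84} \approx 0.63095$)
$104 U{\left(-3 \right)} + M = 104 \left(-6\right) + \frac{53}{84} = -624 + \frac{53}{84} = - \frac{52363}{84}$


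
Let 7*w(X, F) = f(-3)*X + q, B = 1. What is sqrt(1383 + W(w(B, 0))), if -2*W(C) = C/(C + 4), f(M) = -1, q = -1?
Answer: sqrt(934934)/26 ≈ 37.189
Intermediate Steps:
w(X, F) = -1/7 - X/7 (w(X, F) = (-X - 1)/7 = (-1 - X)/7 = -1/7 - X/7)
W(C) = -C/(2*(4 + C)) (W(C) = -C/(2*(C + 4)) = -C/(2*(4 + C)))
sqrt(1383 + W(w(B, 0))) = sqrt(1383 - (-1/7 - 1/7*1)/(8 + 2*(-1/7 - 1/7*1))) = sqrt(1383 - (-1/7 - 1/7)/(8 + 2*(-1/7 - 1/7))) = sqrt(1383 - 1*(-2/7)/(8 + 2*(-2/7))) = sqrt(1383 - 1*(-2/7)/(8 - 4/7)) = sqrt(1383 - 1*(-2/7)/52/7) = sqrt(1383 - 1*(-2/7)*7/52) = sqrt(1383 + 1/26) = sqrt(35959/26) = sqrt(934934)/26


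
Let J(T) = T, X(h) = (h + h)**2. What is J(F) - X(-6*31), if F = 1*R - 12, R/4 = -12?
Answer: -138444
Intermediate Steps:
R = -48 (R = 4*(-12) = -48)
F = -60 (F = 1*(-48) - 12 = -48 - 12 = -60)
X(h) = 4*h**2 (X(h) = (2*h)**2 = 4*h**2)
J(F) - X(-6*31) = -60 - 4*(-6*31)**2 = -60 - 4*(-186)**2 = -60 - 4*34596 = -60 - 1*138384 = -60 - 138384 = -138444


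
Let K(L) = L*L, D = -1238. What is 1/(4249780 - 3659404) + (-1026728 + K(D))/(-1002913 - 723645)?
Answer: -149339468929/509659202904 ≈ -0.29302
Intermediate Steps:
K(L) = L²
1/(4249780 - 3659404) + (-1026728 + K(D))/(-1002913 - 723645) = 1/(4249780 - 3659404) + (-1026728 + (-1238)²)/(-1002913 - 723645) = 1/590376 + (-1026728 + 1532644)/(-1726558) = 1/590376 + 505916*(-1/1726558) = 1/590376 - 252958/863279 = -149339468929/509659202904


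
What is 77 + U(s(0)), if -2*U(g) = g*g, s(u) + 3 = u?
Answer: 145/2 ≈ 72.500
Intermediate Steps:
s(u) = -3 + u
U(g) = -g²/2 (U(g) = -g*g/2 = -g²/2)
77 + U(s(0)) = 77 - (-3 + 0)²/2 = 77 - ½*(-3)² = 77 - ½*9 = 77 - 9/2 = 145/2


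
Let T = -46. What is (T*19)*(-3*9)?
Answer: 23598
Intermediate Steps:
(T*19)*(-3*9) = (-46*19)*(-3*9) = -874*(-27) = 23598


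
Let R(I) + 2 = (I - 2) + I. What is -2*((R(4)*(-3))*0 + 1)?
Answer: -2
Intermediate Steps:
R(I) = -4 + 2*I (R(I) = -2 + ((I - 2) + I) = -2 + ((-2 + I) + I) = -2 + (-2 + 2*I) = -4 + 2*I)
-2*((R(4)*(-3))*0 + 1) = -2*(((-4 + 2*4)*(-3))*0 + 1) = -2*(((-4 + 8)*(-3))*0 + 1) = -2*((4*(-3))*0 + 1) = -2*(-12*0 + 1) = -2*(0 + 1) = -2*1 = -2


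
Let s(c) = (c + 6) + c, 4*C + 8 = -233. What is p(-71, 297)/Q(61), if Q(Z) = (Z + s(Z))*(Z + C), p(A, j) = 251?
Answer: 1004/567 ≈ 1.7707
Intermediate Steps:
C = -241/4 (C = -2 + (¼)*(-233) = -2 - 233/4 = -241/4 ≈ -60.250)
s(c) = 6 + 2*c (s(c) = (6 + c) + c = 6 + 2*c)
Q(Z) = (6 + 3*Z)*(-241/4 + Z) (Q(Z) = (Z + (6 + 2*Z))*(Z - 241/4) = (6 + 3*Z)*(-241/4 + Z))
p(-71, 297)/Q(61) = 251/(-723/2 + 3*61² - 699/4*61) = 251/(-723/2 + 3*3721 - 42639/4) = 251/(-723/2 + 11163 - 42639/4) = 251/(567/4) = 251*(4/567) = 1004/567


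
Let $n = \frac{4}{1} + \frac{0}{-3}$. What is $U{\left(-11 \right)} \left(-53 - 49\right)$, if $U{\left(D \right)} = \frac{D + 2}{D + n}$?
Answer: $- \frac{918}{7} \approx -131.14$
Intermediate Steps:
$n = 4$ ($n = 4 \cdot 1 + 0 \left(- \frac{1}{3}\right) = 4 + 0 = 4$)
$U{\left(D \right)} = \frac{2 + D}{4 + D}$ ($U{\left(D \right)} = \frac{D + 2}{D + 4} = \frac{2 + D}{4 + D}$)
$U{\left(-11 \right)} \left(-53 - 49\right) = \frac{2 - 11}{4 - 11} \left(-53 - 49\right) = \frac{1}{-7} \left(-9\right) \left(-102\right) = \left(- \frac{1}{7}\right) \left(-9\right) \left(-102\right) = \frac{9}{7} \left(-102\right) = - \frac{918}{7}$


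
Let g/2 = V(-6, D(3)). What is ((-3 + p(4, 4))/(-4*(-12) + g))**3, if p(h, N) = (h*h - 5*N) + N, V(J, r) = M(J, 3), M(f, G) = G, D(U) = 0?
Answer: -1/5832 ≈ -0.00017147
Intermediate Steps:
V(J, r) = 3
g = 6 (g = 2*3 = 6)
p(h, N) = h**2 - 4*N (p(h, N) = (h**2 - 5*N) + N = h**2 - 4*N)
((-3 + p(4, 4))/(-4*(-12) + g))**3 = ((-3 + (4**2 - 4*4))/(-4*(-12) + 6))**3 = ((-3 + (16 - 16))/(48 + 6))**3 = ((-3 + 0)/54)**3 = (-3*1/54)**3 = (-1/18)**3 = -1/5832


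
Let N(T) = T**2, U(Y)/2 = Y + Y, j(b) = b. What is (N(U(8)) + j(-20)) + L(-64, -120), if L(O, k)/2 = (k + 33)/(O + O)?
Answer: 64343/64 ≈ 1005.4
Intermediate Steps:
L(O, k) = (33 + k)/O (L(O, k) = 2*((k + 33)/(O + O)) = 2*((33 + k)/((2*O))) = 2*((33 + k)*(1/(2*O))) = 2*((33 + k)/(2*O)) = (33 + k)/O)
U(Y) = 4*Y (U(Y) = 2*(Y + Y) = 2*(2*Y) = 4*Y)
(N(U(8)) + j(-20)) + L(-64, -120) = ((4*8)**2 - 20) + (33 - 120)/(-64) = (32**2 - 20) - 1/64*(-87) = (1024 - 20) + 87/64 = 1004 + 87/64 = 64343/64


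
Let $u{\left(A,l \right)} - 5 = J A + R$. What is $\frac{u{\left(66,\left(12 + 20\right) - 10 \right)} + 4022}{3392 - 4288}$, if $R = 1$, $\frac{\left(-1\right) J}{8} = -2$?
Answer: $- \frac{1271}{224} \approx -5.6741$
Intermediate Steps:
$J = 16$ ($J = \left(-8\right) \left(-2\right) = 16$)
$u{\left(A,l \right)} = 6 + 16 A$ ($u{\left(A,l \right)} = 5 + \left(16 A + 1\right) = 5 + \left(1 + 16 A\right) = 6 + 16 A$)
$\frac{u{\left(66,\left(12 + 20\right) - 10 \right)} + 4022}{3392 - 4288} = \frac{\left(6 + 16 \cdot 66\right) + 4022}{3392 - 4288} = \frac{\left(6 + 1056\right) + 4022}{-896} = \left(1062 + 4022\right) \left(- \frac{1}{896}\right) = 5084 \left(- \frac{1}{896}\right) = - \frac{1271}{224}$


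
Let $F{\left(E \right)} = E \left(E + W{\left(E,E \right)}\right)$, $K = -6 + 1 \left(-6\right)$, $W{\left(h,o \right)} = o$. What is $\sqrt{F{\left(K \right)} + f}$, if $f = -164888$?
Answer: $10 i \sqrt{1646} \approx 405.71 i$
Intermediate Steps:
$K = -12$ ($K = -6 - 6 = -12$)
$F{\left(E \right)} = 2 E^{2}$ ($F{\left(E \right)} = E \left(E + E\right) = E 2 E = 2 E^{2}$)
$\sqrt{F{\left(K \right)} + f} = \sqrt{2 \left(-12\right)^{2} - 164888} = \sqrt{2 \cdot 144 - 164888} = \sqrt{288 - 164888} = \sqrt{-164600} = 10 i \sqrt{1646}$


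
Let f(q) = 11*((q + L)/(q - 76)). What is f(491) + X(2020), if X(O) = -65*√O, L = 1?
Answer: 5412/415 - 130*√505 ≈ -2908.3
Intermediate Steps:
f(q) = 11*(1 + q)/(-76 + q) (f(q) = 11*((q + 1)/(q - 76)) = 11*((1 + q)/(-76 + q)) = 11*(1 + q)/(-76 + q))
f(491) + X(2020) = 11*(1 + 491)/(-76 + 491) - 130*√505 = 11*492/415 - 130*√505 = 11*(1/415)*492 - 130*√505 = 5412/415 - 130*√505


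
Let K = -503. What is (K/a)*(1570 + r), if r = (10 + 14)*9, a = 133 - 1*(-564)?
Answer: -898358/697 ≈ -1288.9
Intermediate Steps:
a = 697 (a = 133 + 564 = 697)
r = 216 (r = 24*9 = 216)
(K/a)*(1570 + r) = (-503/697)*(1570 + 216) = -503*1/697*1786 = -503/697*1786 = -898358/697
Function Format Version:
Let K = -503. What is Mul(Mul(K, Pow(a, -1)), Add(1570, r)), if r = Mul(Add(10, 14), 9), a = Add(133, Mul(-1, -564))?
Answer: Rational(-898358, 697) ≈ -1288.9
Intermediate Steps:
a = 697 (a = Add(133, 564) = 697)
r = 216 (r = Mul(24, 9) = 216)
Mul(Mul(K, Pow(a, -1)), Add(1570, r)) = Mul(Mul(-503, Pow(697, -1)), Add(1570, 216)) = Mul(Mul(-503, Rational(1, 697)), 1786) = Mul(Rational(-503, 697), 1786) = Rational(-898358, 697)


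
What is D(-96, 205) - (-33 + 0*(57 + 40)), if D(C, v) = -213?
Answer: -180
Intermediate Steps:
D(-96, 205) - (-33 + 0*(57 + 40)) = -213 - (-33 + 0*(57 + 40)) = -213 - (-33 + 0*97) = -213 - (-33 + 0) = -213 - 1*(-33) = -213 + 33 = -180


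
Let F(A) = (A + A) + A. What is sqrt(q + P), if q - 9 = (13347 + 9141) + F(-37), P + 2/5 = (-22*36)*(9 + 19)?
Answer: 2*sqrt(1310)/5 ≈ 14.478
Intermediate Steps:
F(A) = 3*A (F(A) = 2*A + A = 3*A)
P = -110882/5 (P = -2/5 + (-22*36)*(9 + 19) = -2/5 - 792*28 = -2/5 - 22176 = -110882/5 ≈ -22176.)
q = 22386 (q = 9 + ((13347 + 9141) + 3*(-37)) = 9 + (22488 - 111) = 9 + 22377 = 22386)
sqrt(q + P) = sqrt(22386 - 110882/5) = sqrt(1048/5) = 2*sqrt(1310)/5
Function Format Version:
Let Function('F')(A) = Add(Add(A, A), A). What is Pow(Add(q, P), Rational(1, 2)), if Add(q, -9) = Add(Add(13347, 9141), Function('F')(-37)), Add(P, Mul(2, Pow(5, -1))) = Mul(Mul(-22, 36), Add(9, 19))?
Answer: Mul(Rational(2, 5), Pow(1310, Rational(1, 2))) ≈ 14.478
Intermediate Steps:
Function('F')(A) = Mul(3, A) (Function('F')(A) = Add(Mul(2, A), A) = Mul(3, A))
P = Rational(-110882, 5) (P = Add(Rational(-2, 5), Mul(Mul(-22, 36), Add(9, 19))) = Add(Rational(-2, 5), Mul(-792, 28)) = Add(Rational(-2, 5), -22176) = Rational(-110882, 5) ≈ -22176.)
q = 22386 (q = Add(9, Add(Add(13347, 9141), Mul(3, -37))) = Add(9, Add(22488, -111)) = Add(9, 22377) = 22386)
Pow(Add(q, P), Rational(1, 2)) = Pow(Add(22386, Rational(-110882, 5)), Rational(1, 2)) = Pow(Rational(1048, 5), Rational(1, 2)) = Mul(Rational(2, 5), Pow(1310, Rational(1, 2)))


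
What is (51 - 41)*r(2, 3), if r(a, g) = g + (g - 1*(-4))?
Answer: 100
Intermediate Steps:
r(a, g) = 4 + 2*g (r(a, g) = g + (g + 4) = g + (4 + g) = 4 + 2*g)
(51 - 41)*r(2, 3) = (51 - 41)*(4 + 2*3) = 10*(4 + 6) = 10*10 = 100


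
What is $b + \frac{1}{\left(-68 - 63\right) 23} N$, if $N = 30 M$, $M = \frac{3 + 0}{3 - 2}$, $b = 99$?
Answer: $\frac{298197}{3013} \approx 98.97$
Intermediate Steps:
$M = 3$ ($M = \frac{3}{1} = 3 \cdot 1 = 3$)
$N = 90$ ($N = 30 \cdot 3 = 90$)
$b + \frac{1}{\left(-68 - 63\right) 23} N = 99 + \frac{1}{\left(-68 - 63\right) 23} \cdot 90 = 99 + \frac{1}{-131} \cdot \frac{1}{23} \cdot 90 = 99 + \left(- \frac{1}{131}\right) \frac{1}{23} \cdot 90 = 99 - \frac{90}{3013} = \frac{298197}{3013}$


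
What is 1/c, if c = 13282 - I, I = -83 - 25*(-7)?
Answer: 1/13190 ≈ 7.5815e-5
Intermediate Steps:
I = 92 (I = -83 + 175 = 92)
c = 13190 (c = 13282 - 1*92 = 13282 - 92 = 13190)
1/c = 1/13190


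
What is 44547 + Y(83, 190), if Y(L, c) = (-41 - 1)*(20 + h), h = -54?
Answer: 45975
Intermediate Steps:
Y(L, c) = 1428 (Y(L, c) = (-41 - 1)*(20 - 54) = -42*(-34) = 1428)
44547 + Y(83, 190) = 44547 + 1428 = 45975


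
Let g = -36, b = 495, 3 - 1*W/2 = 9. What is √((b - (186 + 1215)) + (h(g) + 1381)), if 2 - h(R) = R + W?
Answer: 5*√21 ≈ 22.913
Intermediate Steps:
W = -12 (W = 6 - 2*9 = 6 - 18 = -12)
h(R) = 14 - R (h(R) = 2 - (R - 12) = 2 - (-12 + R) = 2 + (12 - R) = 14 - R)
√((b - (186 + 1215)) + (h(g) + 1381)) = √((495 - (186 + 1215)) + ((14 - 1*(-36)) + 1381)) = √((495 - 1*1401) + ((14 + 36) + 1381)) = √((495 - 1401) + (50 + 1381)) = √(-906 + 1431) = √525 = 5*√21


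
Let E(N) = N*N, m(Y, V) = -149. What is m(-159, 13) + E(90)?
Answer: 7951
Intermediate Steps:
E(N) = N**2
m(-159, 13) + E(90) = -149 + 90**2 = -149 + 8100 = 7951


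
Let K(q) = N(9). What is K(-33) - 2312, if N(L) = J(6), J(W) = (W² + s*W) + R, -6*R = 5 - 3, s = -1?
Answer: -6847/3 ≈ -2282.3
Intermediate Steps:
R = -⅓ (R = -(5 - 3)/6 = -⅙*2 = -⅓ ≈ -0.33333)
J(W) = -⅓ + W² - W (J(W) = (W² - W) - ⅓ = -⅓ + W² - W)
N(L) = 89/3 (N(L) = -⅓ + 6² - 1*6 = -⅓ + 36 - 6 = 89/3)
K(q) = 89/3
K(-33) - 2312 = 89/3 - 2312 = -6847/3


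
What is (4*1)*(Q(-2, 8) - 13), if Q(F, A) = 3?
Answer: -40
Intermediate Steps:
(4*1)*(Q(-2, 8) - 13) = (4*1)*(3 - 13) = 4*(-10) = -40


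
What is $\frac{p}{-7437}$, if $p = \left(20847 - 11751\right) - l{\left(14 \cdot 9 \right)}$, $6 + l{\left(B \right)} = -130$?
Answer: $- \frac{9232}{7437} \approx -1.2414$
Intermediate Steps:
$l{\left(B \right)} = -136$ ($l{\left(B \right)} = -6 - 130 = -136$)
$p = 9232$ ($p = \left(20847 - 11751\right) - -136 = 9096 + 136 = 9232$)
$\frac{p}{-7437} = \frac{9232}{-7437} = 9232 \left(- \frac{1}{7437}\right) = - \frac{9232}{7437}$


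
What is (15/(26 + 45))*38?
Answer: 570/71 ≈ 8.0282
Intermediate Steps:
(15/(26 + 45))*38 = (15/71)*38 = 570/71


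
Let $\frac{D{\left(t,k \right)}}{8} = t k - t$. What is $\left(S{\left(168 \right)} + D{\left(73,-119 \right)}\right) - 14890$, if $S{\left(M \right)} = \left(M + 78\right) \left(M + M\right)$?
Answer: $-2314$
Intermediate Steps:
$D{\left(t,k \right)} = - 8 t + 8 k t$ ($D{\left(t,k \right)} = 8 \left(t k - t\right) = 8 \left(k t - t\right) = 8 \left(- t + k t\right) = - 8 t + 8 k t$)
$S{\left(M \right)} = 2 M \left(78 + M\right)$ ($S{\left(M \right)} = \left(78 + M\right) 2 M = 2 M \left(78 + M\right)$)
$\left(S{\left(168 \right)} + D{\left(73,-119 \right)}\right) - 14890 = \left(2 \cdot 168 \left(78 + 168\right) + 8 \cdot 73 \left(-1 - 119\right)\right) - 14890 = \left(2 \cdot 168 \cdot 246 + 8 \cdot 73 \left(-120\right)\right) - 14890 = \left(82656 - 70080\right) - 14890 = 12576 - 14890 = -2314$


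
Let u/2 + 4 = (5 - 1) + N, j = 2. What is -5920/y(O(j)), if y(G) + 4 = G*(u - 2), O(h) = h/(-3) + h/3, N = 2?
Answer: 1480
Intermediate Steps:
O(h) = 0 (O(h) = h*(-⅓) + h*(⅓) = -h/3 + h/3 = 0)
u = 4 (u = -8 + 2*((5 - 1) + 2) = -8 + 2*(4 + 2) = -8 + 2*6 = -8 + 12 = 4)
y(G) = -4 + 2*G (y(G) = -4 + G*(4 - 2) = -4 + G*2 = -4 + 2*G)
-5920/y(O(j)) = -5920/(-4 + 2*0) = -5920/(-4 + 0) = -5920/(-4) = -5920*(-¼) = 1480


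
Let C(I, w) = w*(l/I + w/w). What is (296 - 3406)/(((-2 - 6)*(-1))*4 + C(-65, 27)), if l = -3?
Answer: -101075/1958 ≈ -51.622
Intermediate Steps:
C(I, w) = w*(1 - 3/I) (C(I, w) = w*(-3/I + w/w) = w*(-3/I + 1) = w*(1 - 3/I))
(296 - 3406)/(((-2 - 6)*(-1))*4 + C(-65, 27)) = (296 - 3406)/(((-2 - 6)*(-1))*4 + 27*(-3 - 65)/(-65)) = -3110/(-8*(-1)*4 + 27*(-1/65)*(-68)) = -3110/(8*4 + 1836/65) = -3110/(32 + 1836/65) = -3110/3916/65 = -3110*65/3916 = -101075/1958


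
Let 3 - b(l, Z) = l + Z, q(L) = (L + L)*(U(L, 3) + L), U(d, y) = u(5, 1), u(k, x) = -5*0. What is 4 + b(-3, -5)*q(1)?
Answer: 26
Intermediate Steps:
u(k, x) = 0
U(d, y) = 0
q(L) = 2*L**2 (q(L) = (L + L)*(0 + L) = (2*L)*L = 2*L**2)
b(l, Z) = 3 - Z - l (b(l, Z) = 3 - (l + Z) = 3 - (Z + l) = 3 + (-Z - l) = 3 - Z - l)
4 + b(-3, -5)*q(1) = 4 + (3 - 1*(-5) - 1*(-3))*(2*1**2) = 4 + (3 + 5 + 3)*(2*1) = 4 + 11*2 = 4 + 22 = 26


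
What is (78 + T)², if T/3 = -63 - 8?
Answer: 18225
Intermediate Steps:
T = -213 (T = 3*(-63 - 8) = 3*(-71) = -213)
(78 + T)² = (78 - 213)² = (-135)² = 18225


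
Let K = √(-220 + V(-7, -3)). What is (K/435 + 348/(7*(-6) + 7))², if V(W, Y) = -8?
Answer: 305541668/3090675 - 16*I*√57/175 ≈ 98.859 - 0.69027*I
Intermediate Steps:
K = 2*I*√57 (K = √(-220 - 8) = √(-228) = 2*I*√57 ≈ 15.1*I)
(K/435 + 348/(7*(-6) + 7))² = ((2*I*√57)/435 + 348/(7*(-6) + 7))² = ((2*I*√57)*(1/435) + 348/(-42 + 7))² = (2*I*√57/435 + 348/(-35))² = (2*I*√57/435 + 348*(-1/35))² = (2*I*√57/435 - 348/35)² = (-348/35 + 2*I*√57/435)²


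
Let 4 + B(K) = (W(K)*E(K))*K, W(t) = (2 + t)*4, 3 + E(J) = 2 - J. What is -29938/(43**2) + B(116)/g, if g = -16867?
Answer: 11339707566/31187083 ≈ 363.60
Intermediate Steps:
E(J) = -1 - J (E(J) = -3 + (2 - J) = -1 - J)
W(t) = 8 + 4*t
B(K) = -4 + K*(-1 - K)*(8 + 4*K) (B(K) = -4 + ((8 + 4*K)*(-1 - K))*K = -4 + ((-1 - K)*(8 + 4*K))*K = -4 + K*(-1 - K)*(8 + 4*K))
-29938/(43**2) + B(116)/g = -29938/(43**2) + (-4 - 4*116*(1 + 116)*(2 + 116))/(-16867) = -29938/1849 + (-4 - 4*116*117*118)*(-1/16867) = -29938*1/1849 + (-4 - 6405984)*(-1/16867) = -29938/1849 - 6405988*(-1/16867) = -29938/1849 + 6405988/16867 = 11339707566/31187083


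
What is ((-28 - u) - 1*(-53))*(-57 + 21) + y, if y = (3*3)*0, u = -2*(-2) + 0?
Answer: -756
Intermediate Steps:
u = 4 (u = 4 + 0 = 4)
y = 0 (y = 9*0 = 0)
((-28 - u) - 1*(-53))*(-57 + 21) + y = ((-28 - 1*4) - 1*(-53))*(-57 + 21) + 0 = ((-28 - 4) + 53)*(-36) + 0 = (-32 + 53)*(-36) + 0 = 21*(-36) + 0 = -756 + 0 = -756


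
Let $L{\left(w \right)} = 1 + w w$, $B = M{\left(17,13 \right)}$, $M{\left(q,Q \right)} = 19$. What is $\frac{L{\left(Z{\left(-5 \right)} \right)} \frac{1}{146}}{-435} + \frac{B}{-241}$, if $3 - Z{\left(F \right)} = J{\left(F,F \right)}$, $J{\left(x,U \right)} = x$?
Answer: $- \frac{244471}{3061182} \approx -0.079862$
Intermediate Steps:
$B = 19$
$Z{\left(F \right)} = 3 - F$
$L{\left(w \right)} = 1 + w^{2}$
$\frac{L{\left(Z{\left(-5 \right)} \right)} \frac{1}{146}}{-435} + \frac{B}{-241} = \frac{\left(1 + \left(3 - -5\right)^{2}\right) \frac{1}{146}}{-435} + \frac{19}{-241} = \left(1 + \left(3 + 5\right)^{2}\right) \frac{1}{146} \left(- \frac{1}{435}\right) + 19 \left(- \frac{1}{241}\right) = \left(1 + 8^{2}\right) \frac{1}{146} \left(- \frac{1}{435}\right) - \frac{19}{241} = \left(1 + 64\right) \frac{1}{146} \left(- \frac{1}{435}\right) - \frac{19}{241} = 65 \cdot \frac{1}{146} \left(- \frac{1}{435}\right) - \frac{19}{241} = \frac{65}{146} \left(- \frac{1}{435}\right) - \frac{19}{241} = - \frac{13}{12702} - \frac{19}{241} = - \frac{244471}{3061182}$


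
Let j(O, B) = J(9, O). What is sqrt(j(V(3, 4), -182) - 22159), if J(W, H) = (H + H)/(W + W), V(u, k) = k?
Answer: I*sqrt(199427)/3 ≈ 148.86*I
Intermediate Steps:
J(W, H) = H/W (J(W, H) = (2*H)/((2*W)) = (2*H)*(1/(2*W)) = H/W)
j(O, B) = O/9
sqrt(j(V(3, 4), -182) - 22159) = sqrt((1/9)*4 - 22159) = sqrt(4/9 - 22159) = sqrt(-199427/9) = I*sqrt(199427)/3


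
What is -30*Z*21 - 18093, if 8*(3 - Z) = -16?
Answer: -21243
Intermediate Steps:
Z = 5 (Z = 3 - ⅛*(-16) = 3 + 2 = 5)
-30*Z*21 - 18093 = -30*5*21 - 18093 = -150*21 - 18093 = -3150 - 18093 = -21243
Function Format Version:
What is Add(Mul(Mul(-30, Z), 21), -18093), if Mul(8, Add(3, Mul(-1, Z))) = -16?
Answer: -21243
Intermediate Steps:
Z = 5 (Z = Add(3, Mul(Rational(-1, 8), -16)) = Add(3, 2) = 5)
Add(Mul(Mul(-30, Z), 21), -18093) = Add(Mul(Mul(-30, 5), 21), -18093) = Add(Mul(-150, 21), -18093) = Add(-3150, -18093) = -21243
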